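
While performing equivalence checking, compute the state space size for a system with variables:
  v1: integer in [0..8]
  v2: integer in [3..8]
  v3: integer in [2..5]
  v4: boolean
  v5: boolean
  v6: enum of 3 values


State space = product of domain sizes of all variables.
Domain sizes:
  v1 (integer in [0..8]): 9
  v2 (integer in [3..8]): 6
  v3 (integer in [2..5]): 4
  v4 (boolean): 2
  v5 (boolean): 2
  v6 (enum of 3 values): 3
Product = 9 * 6 * 4 * 2 * 2 * 3 = 2592

2592


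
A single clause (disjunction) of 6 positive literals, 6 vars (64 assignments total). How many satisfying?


Step 1: Total=2^6=64
Step 2: Unsat when all 6 false: 2^0=1
Step 3: Sat=64-1=63

63


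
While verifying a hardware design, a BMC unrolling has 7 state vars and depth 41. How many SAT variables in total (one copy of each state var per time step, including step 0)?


BMC unrolls to depth k, creating one copy of each state var for steps 0..k.
Step count = 41 + 1 = 42 (steps 0 through 41)
Vars per step = 7
Total = 7 * 42 = 294

294


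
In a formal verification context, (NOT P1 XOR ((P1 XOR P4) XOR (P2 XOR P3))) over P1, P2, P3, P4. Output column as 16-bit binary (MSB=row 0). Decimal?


Formula: (NOT P1 XOR ((P1 XOR P4) XOR (P2 XOR P3))) over P1, P2, P3, P4 (16 rows)
Evaluate each row (bits = P1,P2,P3,P4, MSB first):
  row 0 [0000]: (NOT 0 XOR ((0 XOR 0) XOR (0 XOR 0))) -> 1
  row 1 [0001]: (NOT 0 XOR ((0 XOR 1) XOR (0 XOR 0))) -> 0
  row 2 [0010]: (NOT 0 XOR ((0 XOR 0) XOR (0 XOR 1))) -> 0
  row 3 [0011]: (NOT 0 XOR ((0 XOR 1) XOR (0 XOR 1))) -> 1
  row 4 [0100]: (NOT 0 XOR ((0 XOR 0) XOR (1 XOR 0))) -> 0
  row 5 [0101]: (NOT 0 XOR ((0 XOR 1) XOR (1 XOR 0))) -> 1
  row 6 [0110]: (NOT 0 XOR ((0 XOR 0) XOR (1 XOR 1))) -> 1
  row 7 [0111]: (NOT 0 XOR ((0 XOR 1) XOR (1 XOR 1))) -> 0
  row 8 [1000]: (NOT 1 XOR ((1 XOR 0) XOR (0 XOR 0))) -> 1
  row 9 [1001]: (NOT 1 XOR ((1 XOR 1) XOR (0 XOR 0))) -> 0
  row 10 [1010]: (NOT 1 XOR ((1 XOR 0) XOR (0 XOR 1))) -> 0
  row 11 [1011]: (NOT 1 XOR ((1 XOR 1) XOR (0 XOR 1))) -> 1
  row 12 [1100]: (NOT 1 XOR ((1 XOR 0) XOR (1 XOR 0))) -> 0
  row 13 [1101]: (NOT 1 XOR ((1 XOR 1) XOR (1 XOR 0))) -> 1
  row 14 [1110]: (NOT 1 XOR ((1 XOR 0) XOR (1 XOR 1))) -> 1
  row 15 [1111]: (NOT 1 XOR ((1 XOR 1) XOR (1 XOR 1))) -> 0
Full result column, 4 rows per line (P1,P2 fixed per line; P3,P4 runs 00..11 left to right):
  rows 0-3 [P1,P2=00]: 1001  = hex 9
  rows 4-7 [P1,P2=01]: 0110  = hex 6
  rows 8-11 [P1,P2=10]: 1001  = hex 9
  rows 12-15 [P1,P2=11]: 0110  = hex 6
Output column (row 0 .. row 15) = 1001011010010110
Output column grouped in 4s = 1001 0110 1001 0110 = 0x9696
Convert to decimal digit by digit (value = value*16 + digit):
  9 -> 9
  9*16 + 6 = 150
  150*16 + 9 = 2409
  2409*16 + 6 = 38550
Decimal = 38550

38550


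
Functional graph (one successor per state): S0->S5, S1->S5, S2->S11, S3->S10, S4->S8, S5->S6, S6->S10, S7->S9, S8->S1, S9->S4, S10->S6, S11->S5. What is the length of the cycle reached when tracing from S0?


Trace from S0 until a state repeats:
  S0 -> S5 -> S6 -> S10 -> S6
S6 first seen at step 2, revisited at step 4.
Cycle length = 4 - 2 = 2

2


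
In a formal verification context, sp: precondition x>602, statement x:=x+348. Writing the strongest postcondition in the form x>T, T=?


Formula: sp(P, x:=E) = exists old_x. (x = E[old_x/x]) AND P[old_x/x] (old_x is the value of x before the assignment; eliminate old_x by solving x = E[old_x/x] for old_x)
Step 1: Precondition P: x>602, i.e. old_x > 602
Step 2: Assignment gives x = old_x + 348, so old_x = x - 348
Step 3: Substitute into P: x - 348 > 602
Step 4: Simplify: x > 602+348 = 950

950


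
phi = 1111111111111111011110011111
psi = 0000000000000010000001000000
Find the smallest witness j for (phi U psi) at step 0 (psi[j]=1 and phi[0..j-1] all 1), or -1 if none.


(phi U psi) at 0: need smallest j with psi[j]=1 and phi[i]=1 for all i in [0,j).
Scan from step 0:
  step 0: phi=1, psi=0 -> continue
  step 1: phi=1, psi=0 -> continue
  step 2: phi=1, psi=0 -> continue
  step 3: phi=1, psi=0 -> continue
  step 14: psi=1 and phi held for [0,14) -> witness found
Witness step = 14

14


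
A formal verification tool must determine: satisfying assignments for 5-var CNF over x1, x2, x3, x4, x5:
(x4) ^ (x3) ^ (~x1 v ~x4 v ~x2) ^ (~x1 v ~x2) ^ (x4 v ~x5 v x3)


CNF with 5 clauses over 5 vars (32 assignments).
An assignment satisfies CNF iff every clause has >=1 true literal.
Check each row (bits = x1,x2,x3,x4,x5; clause T/F shown):
  row 0 [00000]: clauses=FFTTT -> 0
  row 1 [00001]: clauses=FFTTF -> 0
  row 2 [00010]: clauses=TFTTT -> 0
  row 3 [00011]: clauses=TFTTT -> 0
  row 4 [00100]: clauses=FTTTT -> 0
  row 5 [00101]: clauses=FTTTT -> 0
  row 6 [00110]: clauses=TTTTT -> 1
  row 7 [00111]: clauses=TTTTT -> 1
  row 8 [01000]: clauses=FFTTT -> 0
  row 9 [01001]: clauses=FFTTF -> 0
  row 10 [01010]: clauses=TFTTT -> 0
  row 11 [01011]: clauses=TFTTT -> 0
  row 12 [01100]: clauses=FTTTT -> 0
  row 13 [01101]: clauses=FTTTT -> 0
  row 14 [01110]: clauses=TTTTT -> 1
  row 15 [01111]: clauses=TTTTT -> 1
  row 16 [10000]: clauses=FFTTT -> 0
  row 17 [10001]: clauses=FFTTF -> 0
  row 18 [10010]: clauses=TFTTT -> 0
  row 19 [10011]: clauses=TFTTT -> 0
  row 20 [10100]: clauses=FTTTT -> 0
  row 21 [10101]: clauses=FTTTT -> 0
  row 22 [10110]: clauses=TTTTT -> 1
  row 23 [10111]: clauses=TTTTT -> 1
  row 24 [11000]: clauses=FFTFT -> 0
  row 25 [11001]: clauses=FFTFF -> 0
  row 26 [11010]: clauses=TFFFT -> 0
  row 27 [11011]: clauses=TFFFT -> 0
  row 28 [11100]: clauses=FTTFT -> 0
  row 29 [11101]: clauses=FTTFT -> 0
  row 30 [11110]: clauses=TTFFT -> 0
  row 31 [11111]: clauses=TTFFT -> 0
Full result column, 8 rows per line (x1,x2 fixed per line; x3,x4,x5 runs 000..111 left to right):
  rows 0-7 [x1,x2=00]: 00000011  (ones: 2)
  rows 8-15 [x1,x2=01]: 00000011  (ones: 2)
  rows 16-23 [x1,x2=10]: 00000011  (ones: 2)
  rows 24-31 [x1,x2=11]: 00000000  (ones: 0)
Satisfying assignments = 2+2+2+0 = 6

6


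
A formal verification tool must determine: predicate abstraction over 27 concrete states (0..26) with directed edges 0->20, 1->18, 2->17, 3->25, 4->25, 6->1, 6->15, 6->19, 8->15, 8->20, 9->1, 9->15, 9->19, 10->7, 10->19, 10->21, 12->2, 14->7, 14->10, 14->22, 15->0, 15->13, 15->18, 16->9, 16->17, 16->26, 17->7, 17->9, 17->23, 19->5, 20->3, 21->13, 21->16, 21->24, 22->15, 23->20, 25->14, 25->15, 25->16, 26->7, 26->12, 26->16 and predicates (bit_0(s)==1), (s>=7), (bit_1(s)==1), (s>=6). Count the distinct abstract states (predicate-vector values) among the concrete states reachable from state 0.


BFS from 0:
Concrete reachable: {0, 1, 2, 3, 5, 7, 9, 10, 12, 13, 14, 15, 16, 17, 18, 19, 20, 21, 22, 23, 24, 25, 26}
Abstract via predicates (bit_0(s)==1), (s>=7), (bit_1(s)==1), (s>=6):
  (0,0,0,0) <- {0}
  (0,0,1,0) <- {2}
  (0,1,0,1) <- {12, 16, 20, 24}
  (0,1,1,1) <- {10, 14, 18, 22, 26}
  (1,0,0,0) <- {1, 5}
  (1,0,1,0) <- {3}
  (1,1,0,1) <- {9, 13, 17, 21, 25}
  (1,1,1,1) <- {7, 15, 19, 23}
Distinct abstract states = 8

8


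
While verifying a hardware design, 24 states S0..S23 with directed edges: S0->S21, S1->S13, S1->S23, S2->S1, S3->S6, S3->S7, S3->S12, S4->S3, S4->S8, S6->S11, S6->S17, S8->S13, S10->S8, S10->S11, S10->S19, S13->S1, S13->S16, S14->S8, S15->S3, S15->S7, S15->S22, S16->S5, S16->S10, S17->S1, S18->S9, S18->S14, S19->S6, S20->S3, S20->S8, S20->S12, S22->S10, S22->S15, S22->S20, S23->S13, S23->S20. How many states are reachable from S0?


BFS from S0:
  layer 0: {S0}
  layer 1: {S21}
Reachable set: {S0, S21}
Count = 2

2


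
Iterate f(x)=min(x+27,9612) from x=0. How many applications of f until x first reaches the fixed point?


Step 1: x=0, cap=9612, increment=27
Step 2: x grows by 27 each step until capped at 9612; fixed point is x=9612
Step 3: iterations = ceil(9612/27) = 356

356


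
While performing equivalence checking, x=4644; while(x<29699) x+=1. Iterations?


Step 1: x goes from 4644 toward 29699 by 1; the body runs while x<29699, so iterations = ceil((bound-start)/step)
Step 2: Distance=25055
Step 3: ceil(25055/1)=25055

25055


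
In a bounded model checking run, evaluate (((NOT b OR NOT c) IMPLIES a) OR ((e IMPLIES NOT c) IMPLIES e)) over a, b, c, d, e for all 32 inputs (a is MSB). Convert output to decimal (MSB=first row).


Formula: (((NOT b OR NOT c) IMPLIES a) OR ((e IMPLIES NOT c) IMPLIES e)) over a, b, c, d, e (32 rows)
Evaluate each row (bits = a,b,c,d,e, MSB first):
  row 0 [00000]: (((NOT 0 OR NOT 0) IMPLIES 0) OR ((0 IMPLIES NOT 0) IMPLIES 0)) -> 0
  row 1 [00001]: (((NOT 0 OR NOT 0) IMPLIES 0) OR ((1 IMPLIES NOT 0) IMPLIES 1)) -> 1
  row 2 [00010]: (((NOT 0 OR NOT 0) IMPLIES 0) OR ((0 IMPLIES NOT 0) IMPLIES 0)) -> 0
  row 3 [00011]: (((NOT 0 OR NOT 0) IMPLIES 0) OR ((1 IMPLIES NOT 0) IMPLIES 1)) -> 1
  row 4 [00100]: (((NOT 0 OR NOT 1) IMPLIES 0) OR ((0 IMPLIES NOT 1) IMPLIES 0)) -> 0
  row 5 [00101]: (((NOT 0 OR NOT 1) IMPLIES 0) OR ((1 IMPLIES NOT 1) IMPLIES 1)) -> 1
  row 6 [00110]: (((NOT 0 OR NOT 1) IMPLIES 0) OR ((0 IMPLIES NOT 1) IMPLIES 0)) -> 0
  row 7 [00111]: (((NOT 0 OR NOT 1) IMPLIES 0) OR ((1 IMPLIES NOT 1) IMPLIES 1)) -> 1
  row 8 [01000]: (((NOT 1 OR NOT 0) IMPLIES 0) OR ((0 IMPLIES NOT 0) IMPLIES 0)) -> 0
  row 9 [01001]: (((NOT 1 OR NOT 0) IMPLIES 0) OR ((1 IMPLIES NOT 0) IMPLIES 1)) -> 1
  row 10 [01010]: (((NOT 1 OR NOT 0) IMPLIES 0) OR ((0 IMPLIES NOT 0) IMPLIES 0)) -> 0
  row 11 [01011]: (((NOT 1 OR NOT 0) IMPLIES 0) OR ((1 IMPLIES NOT 0) IMPLIES 1)) -> 1
  row 12 [01100]: (((NOT 1 OR NOT 1) IMPLIES 0) OR ((0 IMPLIES NOT 1) IMPLIES 0)) -> 1
  row 13 [01101]: (((NOT 1 OR NOT 1) IMPLIES 0) OR ((1 IMPLIES NOT 1) IMPLIES 1)) -> 1
  row 14 [01110]: (((NOT 1 OR NOT 1) IMPLIES 0) OR ((0 IMPLIES NOT 1) IMPLIES 0)) -> 1
  row 15 [01111]: (((NOT 1 OR NOT 1) IMPLIES 0) OR ((1 IMPLIES NOT 1) IMPLIES 1)) -> 1
  row 16 [10000]: (((NOT 0 OR NOT 0) IMPLIES 1) OR ((0 IMPLIES NOT 0) IMPLIES 0)) -> 1
  row 17 [10001]: (((NOT 0 OR NOT 0) IMPLIES 1) OR ((1 IMPLIES NOT 0) IMPLIES 1)) -> 1
  row 18 [10010]: (((NOT 0 OR NOT 0) IMPLIES 1) OR ((0 IMPLIES NOT 0) IMPLIES 0)) -> 1
  row 19 [10011]: (((NOT 0 OR NOT 0) IMPLIES 1) OR ((1 IMPLIES NOT 0) IMPLIES 1)) -> 1
  row 20 [10100]: (((NOT 0 OR NOT 1) IMPLIES 1) OR ((0 IMPLIES NOT 1) IMPLIES 0)) -> 1
  row 21 [10101]: (((NOT 0 OR NOT 1) IMPLIES 1) OR ((1 IMPLIES NOT 1) IMPLIES 1)) -> 1
  row 22 [10110]: (((NOT 0 OR NOT 1) IMPLIES 1) OR ((0 IMPLIES NOT 1) IMPLIES 0)) -> 1
  row 23 [10111]: (((NOT 0 OR NOT 1) IMPLIES 1) OR ((1 IMPLIES NOT 1) IMPLIES 1)) -> 1
  row 24 [11000]: (((NOT 1 OR NOT 0) IMPLIES 1) OR ((0 IMPLIES NOT 0) IMPLIES 0)) -> 1
  row 25 [11001]: (((NOT 1 OR NOT 0) IMPLIES 1) OR ((1 IMPLIES NOT 0) IMPLIES 1)) -> 1
  row 26 [11010]: (((NOT 1 OR NOT 0) IMPLIES 1) OR ((0 IMPLIES NOT 0) IMPLIES 0)) -> 1
  row 27 [11011]: (((NOT 1 OR NOT 0) IMPLIES 1) OR ((1 IMPLIES NOT 0) IMPLIES 1)) -> 1
  row 28 [11100]: (((NOT 1 OR NOT 1) IMPLIES 1) OR ((0 IMPLIES NOT 1) IMPLIES 0)) -> 1
  row 29 [11101]: (((NOT 1 OR NOT 1) IMPLIES 1) OR ((1 IMPLIES NOT 1) IMPLIES 1)) -> 1
  row 30 [11110]: (((NOT 1 OR NOT 1) IMPLIES 1) OR ((0 IMPLIES NOT 1) IMPLIES 0)) -> 1
  row 31 [11111]: (((NOT 1 OR NOT 1) IMPLIES 1) OR ((1 IMPLIES NOT 1) IMPLIES 1)) -> 1
Full result column, 4 rows per line (a,b,c fixed per line; d,e runs 00..11 left to right):
  rows 0-3 [a,b,c=000]: 0101  = hex 5
  rows 4-7 [a,b,c=001]: 0101  = hex 5
  rows 8-11 [a,b,c=010]: 0101  = hex 5
  rows 12-15 [a,b,c=011]: 1111  = hex F
  rows 16-19 [a,b,c=100]: 1111  = hex F
  rows 20-23 [a,b,c=101]: 1111  = hex F
  rows 24-27 [a,b,c=110]: 1111  = hex F
  rows 28-31 [a,b,c=111]: 1111  = hex F
Output column (row 0 .. row 31) = 01010101010111111111111111111111
Output column grouped in 4s = 0101 0101 0101 1111 1111 1111 1111 1111 = 0x555FFFFF
Convert to decimal digit by digit (value = value*16 + digit):
  5 -> 5
  5*16 + 5 = 85
  85*16 + 5 = 1365
  1365*16 + 15 (F) = 21855
  21855*16 + 15 (F) = 349695
  349695*16 + 15 (F) = 5595135
  5595135*16 + 15 (F) = 89522175
  89522175*16 + 15 (F) = 1432354815
Decimal = 1432354815

1432354815


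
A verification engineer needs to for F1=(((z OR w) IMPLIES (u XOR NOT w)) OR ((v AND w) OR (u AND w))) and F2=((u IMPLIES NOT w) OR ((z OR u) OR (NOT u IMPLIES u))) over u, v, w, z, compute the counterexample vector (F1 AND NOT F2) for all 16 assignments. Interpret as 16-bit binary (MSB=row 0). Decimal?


F1 = (((z OR w) IMPLIES (u XOR NOT w)) OR ((v AND w) OR (u AND w)))
F2 = ((u IMPLIES NOT w) OR ((z OR u) OR (NOT u IMPLIES u)))
Counterexample to F1=>F2 is where F1=1 and F2=0.
Evaluate each row (bits = u,v,w,z, MSB first):
  row 0 [0000]: F1=1 F2=1 -> F1&~F2 -> 0
  row 1 [0001]: F1=1 F2=1 -> F1&~F2 -> 0
  row 2 [0010]: F1=0 F2=1 -> F1&~F2 -> 0
  row 3 [0011]: F1=0 F2=1 -> F1&~F2 -> 0
  row 4 [0100]: F1=1 F2=1 -> F1&~F2 -> 0
  row 5 [0101]: F1=1 F2=1 -> F1&~F2 -> 0
  row 6 [0110]: F1=1 F2=1 -> F1&~F2 -> 0
  row 7 [0111]: F1=1 F2=1 -> F1&~F2 -> 0
  row 8 [1000]: F1=1 F2=1 -> F1&~F2 -> 0
  row 9 [1001]: F1=0 F2=1 -> F1&~F2 -> 0
  row 10 [1010]: F1=1 F2=1 -> F1&~F2 -> 0
  row 11 [1011]: F1=1 F2=1 -> F1&~F2 -> 0
  row 12 [1100]: F1=1 F2=1 -> F1&~F2 -> 0
  row 13 [1101]: F1=0 F2=1 -> F1&~F2 -> 0
  row 14 [1110]: F1=1 F2=1 -> F1&~F2 -> 0
  row 15 [1111]: F1=1 F2=1 -> F1&~F2 -> 0
Full result column, 4 rows per line (u,v fixed per line; w,z runs 00..11 left to right):
  rows 0-3 [u,v=00]: 0000  = hex 0
  rows 4-7 [u,v=01]: 0000  = hex 0
  rows 8-11 [u,v=10]: 0000  = hex 0
  rows 12-15 [u,v=11]: 0000  = hex 0
Counterexample vector (row 0 .. row 15) = 0000000000000000
Output column grouped in 4s = 0000 0000 0000 0000 = 0x0000
Convert to decimal digit by digit (value = value*16 + digit):
  0 -> 0
  0*16 + 0 = 0
  0*16 + 0 = 0
  0*16 + 0 = 0
Decimal = 0

0


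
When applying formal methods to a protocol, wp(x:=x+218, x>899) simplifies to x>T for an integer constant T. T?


Formula: wp(x:=E, P) = P[E/x] (substitute E for x in postcondition)
Step 1: Postcondition: x>899
Step 2: Substitute x+218 for x: x+218>899
Step 3: Solve for x: x > 899-218 = 681

681


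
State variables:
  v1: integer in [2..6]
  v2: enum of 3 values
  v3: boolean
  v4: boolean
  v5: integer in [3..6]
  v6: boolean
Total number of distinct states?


State space = product of domain sizes of all variables.
Domain sizes:
  v1 (integer in [2..6]): 5
  v2 (enum of 3 values): 3
  v3 (boolean): 2
  v4 (boolean): 2
  v5 (integer in [3..6]): 4
  v6 (boolean): 2
Product = 5 * 3 * 2 * 2 * 4 * 2 = 480

480


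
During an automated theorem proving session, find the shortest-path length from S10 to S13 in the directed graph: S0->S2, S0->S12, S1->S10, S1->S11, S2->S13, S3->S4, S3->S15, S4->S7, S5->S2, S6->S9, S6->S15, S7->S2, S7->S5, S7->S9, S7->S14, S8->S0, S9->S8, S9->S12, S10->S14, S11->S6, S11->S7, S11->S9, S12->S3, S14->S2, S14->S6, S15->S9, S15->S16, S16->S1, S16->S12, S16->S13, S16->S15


BFS layer-by-layer from S10:
  dist 0: {S10}
  dist 1: {S14}
  dist 2: {S2, S6}
  dist 3: {S9, S13, S15}
  -> S13 reached at distance 3
Shortest path length = 3

3


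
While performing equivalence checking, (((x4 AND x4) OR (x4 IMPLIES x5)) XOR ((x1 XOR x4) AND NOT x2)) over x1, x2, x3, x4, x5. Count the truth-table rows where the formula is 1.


Formula: (((x4 AND x4) OR (x4 IMPLIES x5)) XOR ((x1 XOR x4) AND NOT x2)) over 5 vars (32 rows)
Evaluate each row (x1, x2, x3, x4, x5 as bits, MSB first):
  row 0 [00000]: (((0 AND 0) OR (0 IMPLIES 0)) XOR ((0 XOR 0) AND NOT 0)) -> 1
  row 1 [00001]: (((0 AND 0) OR (0 IMPLIES 1)) XOR ((0 XOR 0) AND NOT 0)) -> 1
  row 2 [00010]: (((1 AND 1) OR (1 IMPLIES 0)) XOR ((0 XOR 1) AND NOT 0)) -> 0
  row 3 [00011]: (((1 AND 1) OR (1 IMPLIES 1)) XOR ((0 XOR 1) AND NOT 0)) -> 0
  row 4 [00100]: (((0 AND 0) OR (0 IMPLIES 0)) XOR ((0 XOR 0) AND NOT 0)) -> 1
  row 5 [00101]: (((0 AND 0) OR (0 IMPLIES 1)) XOR ((0 XOR 0) AND NOT 0)) -> 1
  row 6 [00110]: (((1 AND 1) OR (1 IMPLIES 0)) XOR ((0 XOR 1) AND NOT 0)) -> 0
  row 7 [00111]: (((1 AND 1) OR (1 IMPLIES 1)) XOR ((0 XOR 1) AND NOT 0)) -> 0
  row 8 [01000]: (((0 AND 0) OR (0 IMPLIES 0)) XOR ((0 XOR 0) AND NOT 1)) -> 1
  row 9 [01001]: (((0 AND 0) OR (0 IMPLIES 1)) XOR ((0 XOR 0) AND NOT 1)) -> 1
  row 10 [01010]: (((1 AND 1) OR (1 IMPLIES 0)) XOR ((0 XOR 1) AND NOT 1)) -> 1
  row 11 [01011]: (((1 AND 1) OR (1 IMPLIES 1)) XOR ((0 XOR 1) AND NOT 1)) -> 1
  row 12 [01100]: (((0 AND 0) OR (0 IMPLIES 0)) XOR ((0 XOR 0) AND NOT 1)) -> 1
  row 13 [01101]: (((0 AND 0) OR (0 IMPLIES 1)) XOR ((0 XOR 0) AND NOT 1)) -> 1
  row 14 [01110]: (((1 AND 1) OR (1 IMPLIES 0)) XOR ((0 XOR 1) AND NOT 1)) -> 1
  row 15 [01111]: (((1 AND 1) OR (1 IMPLIES 1)) XOR ((0 XOR 1) AND NOT 1)) -> 1
  row 16 [10000]: (((0 AND 0) OR (0 IMPLIES 0)) XOR ((1 XOR 0) AND NOT 0)) -> 0
  row 17 [10001]: (((0 AND 0) OR (0 IMPLIES 1)) XOR ((1 XOR 0) AND NOT 0)) -> 0
  row 18 [10010]: (((1 AND 1) OR (1 IMPLIES 0)) XOR ((1 XOR 1) AND NOT 0)) -> 1
  row 19 [10011]: (((1 AND 1) OR (1 IMPLIES 1)) XOR ((1 XOR 1) AND NOT 0)) -> 1
  row 20 [10100]: (((0 AND 0) OR (0 IMPLIES 0)) XOR ((1 XOR 0) AND NOT 0)) -> 0
  row 21 [10101]: (((0 AND 0) OR (0 IMPLIES 1)) XOR ((1 XOR 0) AND NOT 0)) -> 0
  row 22 [10110]: (((1 AND 1) OR (1 IMPLIES 0)) XOR ((1 XOR 1) AND NOT 0)) -> 1
  row 23 [10111]: (((1 AND 1) OR (1 IMPLIES 1)) XOR ((1 XOR 1) AND NOT 0)) -> 1
  row 24 [11000]: (((0 AND 0) OR (0 IMPLIES 0)) XOR ((1 XOR 0) AND NOT 1)) -> 1
  row 25 [11001]: (((0 AND 0) OR (0 IMPLIES 1)) XOR ((1 XOR 0) AND NOT 1)) -> 1
  row 26 [11010]: (((1 AND 1) OR (1 IMPLIES 0)) XOR ((1 XOR 1) AND NOT 1)) -> 1
  row 27 [11011]: (((1 AND 1) OR (1 IMPLIES 1)) XOR ((1 XOR 1) AND NOT 1)) -> 1
  row 28 [11100]: (((0 AND 0) OR (0 IMPLIES 0)) XOR ((1 XOR 0) AND NOT 1)) -> 1
  row 29 [11101]: (((0 AND 0) OR (0 IMPLIES 1)) XOR ((1 XOR 0) AND NOT 1)) -> 1
  row 30 [11110]: (((1 AND 1) OR (1 IMPLIES 0)) XOR ((1 XOR 1) AND NOT 1)) -> 1
  row 31 [11111]: (((1 AND 1) OR (1 IMPLIES 1)) XOR ((1 XOR 1) AND NOT 1)) -> 1
Full result column, 8 rows per line (x1,x2 fixed per line; x3,x4,x5 runs 000..111 left to right):
  rows 0-7 [x1,x2=00]: 11001100  (ones: 4)
  rows 8-15 [x1,x2=01]: 11111111  (ones: 8)
  rows 16-23 [x1,x2=10]: 00110011  (ones: 4)
  rows 24-31 [x1,x2=11]: 11111111  (ones: 8)
Count of 1-rows = 4+8+4+8 = 24

24


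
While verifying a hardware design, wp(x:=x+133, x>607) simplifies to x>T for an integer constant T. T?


Formula: wp(x:=E, P) = P[E/x] (substitute E for x in postcondition)
Step 1: Postcondition: x>607
Step 2: Substitute x+133 for x: x+133>607
Step 3: Solve for x: x > 607-133 = 474

474


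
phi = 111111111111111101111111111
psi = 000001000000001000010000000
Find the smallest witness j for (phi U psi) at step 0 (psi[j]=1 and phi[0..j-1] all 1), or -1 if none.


(phi U psi) at 0: need smallest j with psi[j]=1 and phi[i]=1 for all i in [0,j).
Scan from step 0:
  step 0: phi=1, psi=0 -> continue
  step 1: phi=1, psi=0 -> continue
  step 2: phi=1, psi=0 -> continue
  step 3: phi=1, psi=0 -> continue
  step 5: psi=1 and phi held for [0,5) -> witness found
Witness step = 5

5


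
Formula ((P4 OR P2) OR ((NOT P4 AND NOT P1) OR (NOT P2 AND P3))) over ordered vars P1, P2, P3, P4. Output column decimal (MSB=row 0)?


Formula: ((P4 OR P2) OR ((NOT P4 AND NOT P1) OR (NOT P2 AND P3))) over P1, P2, P3, P4 (16 rows)
Evaluate each row (bits = P1,P2,P3,P4, MSB first):
  row 0 [0000]: ((0 OR 0) OR ((NOT 0 AND NOT 0) OR (NOT 0 AND 0))) -> 1
  row 1 [0001]: ((1 OR 0) OR ((NOT 1 AND NOT 0) OR (NOT 0 AND 0))) -> 1
  row 2 [0010]: ((0 OR 0) OR ((NOT 0 AND NOT 0) OR (NOT 0 AND 1))) -> 1
  row 3 [0011]: ((1 OR 0) OR ((NOT 1 AND NOT 0) OR (NOT 0 AND 1))) -> 1
  row 4 [0100]: ((0 OR 1) OR ((NOT 0 AND NOT 0) OR (NOT 1 AND 0))) -> 1
  row 5 [0101]: ((1 OR 1) OR ((NOT 1 AND NOT 0) OR (NOT 1 AND 0))) -> 1
  row 6 [0110]: ((0 OR 1) OR ((NOT 0 AND NOT 0) OR (NOT 1 AND 1))) -> 1
  row 7 [0111]: ((1 OR 1) OR ((NOT 1 AND NOT 0) OR (NOT 1 AND 1))) -> 1
  row 8 [1000]: ((0 OR 0) OR ((NOT 0 AND NOT 1) OR (NOT 0 AND 0))) -> 0
  row 9 [1001]: ((1 OR 0) OR ((NOT 1 AND NOT 1) OR (NOT 0 AND 0))) -> 1
  row 10 [1010]: ((0 OR 0) OR ((NOT 0 AND NOT 1) OR (NOT 0 AND 1))) -> 1
  row 11 [1011]: ((1 OR 0) OR ((NOT 1 AND NOT 1) OR (NOT 0 AND 1))) -> 1
  row 12 [1100]: ((0 OR 1) OR ((NOT 0 AND NOT 1) OR (NOT 1 AND 0))) -> 1
  row 13 [1101]: ((1 OR 1) OR ((NOT 1 AND NOT 1) OR (NOT 1 AND 0))) -> 1
  row 14 [1110]: ((0 OR 1) OR ((NOT 0 AND NOT 1) OR (NOT 1 AND 1))) -> 1
  row 15 [1111]: ((1 OR 1) OR ((NOT 1 AND NOT 1) OR (NOT 1 AND 1))) -> 1
Full result column, 4 rows per line (P1,P2 fixed per line; P3,P4 runs 00..11 left to right):
  rows 0-3 [P1,P2=00]: 1111  = hex F
  rows 4-7 [P1,P2=01]: 1111  = hex F
  rows 8-11 [P1,P2=10]: 0111  = hex 7
  rows 12-15 [P1,P2=11]: 1111  = hex F
Output column (row 0 .. row 15) = 1111111101111111
Output column grouped in 4s = 1111 1111 0111 1111 = 0xFF7F
Convert to decimal digit by digit (value = value*16 + digit):
  F -> 15
  15*16 + 15 (F) = 255
  255*16 + 7 = 4087
  4087*16 + 15 (F) = 65407
Decimal = 65407

65407


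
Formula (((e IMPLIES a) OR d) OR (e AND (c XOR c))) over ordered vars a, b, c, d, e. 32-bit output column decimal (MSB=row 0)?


Formula: (((e IMPLIES a) OR d) OR (e AND (c XOR c))) over a, b, c, d, e (32 rows)
Evaluate each row (bits = a,b,c,d,e, MSB first):
  row 0 [00000]: (((0 IMPLIES 0) OR 0) OR (0 AND (0 XOR 0))) -> 1
  row 1 [00001]: (((1 IMPLIES 0) OR 0) OR (1 AND (0 XOR 0))) -> 0
  row 2 [00010]: (((0 IMPLIES 0) OR 1) OR (0 AND (0 XOR 0))) -> 1
  row 3 [00011]: (((1 IMPLIES 0) OR 1) OR (1 AND (0 XOR 0))) -> 1
  row 4 [00100]: (((0 IMPLIES 0) OR 0) OR (0 AND (1 XOR 1))) -> 1
  row 5 [00101]: (((1 IMPLIES 0) OR 0) OR (1 AND (1 XOR 1))) -> 0
  row 6 [00110]: (((0 IMPLIES 0) OR 1) OR (0 AND (1 XOR 1))) -> 1
  row 7 [00111]: (((1 IMPLIES 0) OR 1) OR (1 AND (1 XOR 1))) -> 1
  row 8 [01000]: (((0 IMPLIES 0) OR 0) OR (0 AND (0 XOR 0))) -> 1
  row 9 [01001]: (((1 IMPLIES 0) OR 0) OR (1 AND (0 XOR 0))) -> 0
  row 10 [01010]: (((0 IMPLIES 0) OR 1) OR (0 AND (0 XOR 0))) -> 1
  row 11 [01011]: (((1 IMPLIES 0) OR 1) OR (1 AND (0 XOR 0))) -> 1
  row 12 [01100]: (((0 IMPLIES 0) OR 0) OR (0 AND (1 XOR 1))) -> 1
  row 13 [01101]: (((1 IMPLIES 0) OR 0) OR (1 AND (1 XOR 1))) -> 0
  row 14 [01110]: (((0 IMPLIES 0) OR 1) OR (0 AND (1 XOR 1))) -> 1
  row 15 [01111]: (((1 IMPLIES 0) OR 1) OR (1 AND (1 XOR 1))) -> 1
  row 16 [10000]: (((0 IMPLIES 1) OR 0) OR (0 AND (0 XOR 0))) -> 1
  row 17 [10001]: (((1 IMPLIES 1) OR 0) OR (1 AND (0 XOR 0))) -> 1
  row 18 [10010]: (((0 IMPLIES 1) OR 1) OR (0 AND (0 XOR 0))) -> 1
  row 19 [10011]: (((1 IMPLIES 1) OR 1) OR (1 AND (0 XOR 0))) -> 1
  row 20 [10100]: (((0 IMPLIES 1) OR 0) OR (0 AND (1 XOR 1))) -> 1
  row 21 [10101]: (((1 IMPLIES 1) OR 0) OR (1 AND (1 XOR 1))) -> 1
  row 22 [10110]: (((0 IMPLIES 1) OR 1) OR (0 AND (1 XOR 1))) -> 1
  row 23 [10111]: (((1 IMPLIES 1) OR 1) OR (1 AND (1 XOR 1))) -> 1
  row 24 [11000]: (((0 IMPLIES 1) OR 0) OR (0 AND (0 XOR 0))) -> 1
  row 25 [11001]: (((1 IMPLIES 1) OR 0) OR (1 AND (0 XOR 0))) -> 1
  row 26 [11010]: (((0 IMPLIES 1) OR 1) OR (0 AND (0 XOR 0))) -> 1
  row 27 [11011]: (((1 IMPLIES 1) OR 1) OR (1 AND (0 XOR 0))) -> 1
  row 28 [11100]: (((0 IMPLIES 1) OR 0) OR (0 AND (1 XOR 1))) -> 1
  row 29 [11101]: (((1 IMPLIES 1) OR 0) OR (1 AND (1 XOR 1))) -> 1
  row 30 [11110]: (((0 IMPLIES 1) OR 1) OR (0 AND (1 XOR 1))) -> 1
  row 31 [11111]: (((1 IMPLIES 1) OR 1) OR (1 AND (1 XOR 1))) -> 1
Full result column, 4 rows per line (a,b,c fixed per line; d,e runs 00..11 left to right):
  rows 0-3 [a,b,c=000]: 1011  = hex B
  rows 4-7 [a,b,c=001]: 1011  = hex B
  rows 8-11 [a,b,c=010]: 1011  = hex B
  rows 12-15 [a,b,c=011]: 1011  = hex B
  rows 16-19 [a,b,c=100]: 1111  = hex F
  rows 20-23 [a,b,c=101]: 1111  = hex F
  rows 24-27 [a,b,c=110]: 1111  = hex F
  rows 28-31 [a,b,c=111]: 1111  = hex F
Output column (row 0 .. row 31) = 10111011101110111111111111111111
Output column grouped in 4s = 1011 1011 1011 1011 1111 1111 1111 1111 = 0xBBBBFFFF
Convert to decimal digit by digit (value = value*16 + digit):
  B -> 11
  11*16 + 11 (B) = 187
  187*16 + 11 (B) = 3003
  3003*16 + 11 (B) = 48059
  48059*16 + 15 (F) = 768959
  768959*16 + 15 (F) = 12303359
  12303359*16 + 15 (F) = 196853759
  196853759*16 + 15 (F) = 3149660159
Decimal = 3149660159

3149660159


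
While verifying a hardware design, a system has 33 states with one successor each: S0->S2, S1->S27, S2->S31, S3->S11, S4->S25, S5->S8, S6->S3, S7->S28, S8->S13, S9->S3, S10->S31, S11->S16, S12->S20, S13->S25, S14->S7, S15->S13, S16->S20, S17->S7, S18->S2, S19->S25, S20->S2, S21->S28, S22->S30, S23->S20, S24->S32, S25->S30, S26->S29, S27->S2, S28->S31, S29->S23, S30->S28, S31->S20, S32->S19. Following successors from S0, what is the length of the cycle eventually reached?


Trace from S0 until a state repeats:
  S0 -> S2 -> S31 -> S20 -> S2
S2 first seen at step 1, revisited at step 4.
Cycle length = 4 - 1 = 3

3


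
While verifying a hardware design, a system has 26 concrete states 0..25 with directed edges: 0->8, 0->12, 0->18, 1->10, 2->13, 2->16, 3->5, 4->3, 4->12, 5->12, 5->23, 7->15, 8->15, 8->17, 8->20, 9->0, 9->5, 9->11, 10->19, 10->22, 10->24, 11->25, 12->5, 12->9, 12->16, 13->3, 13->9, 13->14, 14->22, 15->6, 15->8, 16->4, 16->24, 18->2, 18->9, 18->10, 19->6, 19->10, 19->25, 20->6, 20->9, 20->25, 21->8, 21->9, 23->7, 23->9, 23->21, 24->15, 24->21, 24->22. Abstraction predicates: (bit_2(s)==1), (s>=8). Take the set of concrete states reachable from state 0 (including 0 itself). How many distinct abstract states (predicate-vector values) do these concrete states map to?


BFS from 0:
Concrete reachable: {0, 2, 3, 4, 5, 6, 7, 8, 9, 10, 11, 12, 13, 14, 15, 16, 17, 18, 19, 20, 21, 22, 23, 24, 25}
Abstract via predicates (bit_2(s)==1), (s>=8):
  (0,0) <- {0, 2, 3}
  (0,1) <- {8, 9, 10, 11, 16, 17, 18, 19, 24, 25}
  (1,0) <- {4, 5, 6, 7}
  (1,1) <- {12, 13, 14, 15, 20, 21, 22, 23}
Distinct abstract states = 4

4


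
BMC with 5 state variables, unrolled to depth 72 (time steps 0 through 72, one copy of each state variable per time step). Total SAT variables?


BMC unrolls to depth k, creating one copy of each state var for steps 0..k.
Step count = 72 + 1 = 73 (steps 0 through 72)
Vars per step = 5
Total = 5 * 73 = 365

365


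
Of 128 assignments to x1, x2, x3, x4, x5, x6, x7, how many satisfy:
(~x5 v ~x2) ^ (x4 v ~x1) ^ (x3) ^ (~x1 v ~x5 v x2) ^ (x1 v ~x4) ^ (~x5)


CNF with 6 clauses over 7 vars (128 assignments).
An assignment satisfies CNF iff every clause has >=1 true literal.
Check each row (bits = x1,x2,x3,x4,x5,x6,x7; clause T/F shown):
  row 0 [0000000]: clauses=TTFTTT -> 0
  row 1 [0000001]: clauses=TTFTTT -> 0
  row 2 [0000010]: clauses=TTFTTT -> 0
  row 3 [0000011]: clauses=TTFTTT -> 0
  row 4 [0000100]: clauses=TTFTTF -> 0
  (every remaining row is evaluated the same way; all 128 results are listed next)
Full result column, 8 rows per line (x1,x2,x3,x4 fixed per line; x5,x6,x7 runs 000..111 left to right):
  rows 0-7 [x1,x2,x3,x4=0000]: 00000000  (ones: 0)
  rows 8-15 [x1,x2,x3,x4=0001]: 00000000  (ones: 0)
  rows 16-23 [x1,x2,x3,x4=0010]: 11110000  (ones: 4)
  rows 24-31 [x1,x2,x3,x4=0011]: 00000000  (ones: 0)
  rows 32-39 [x1,x2,x3,x4=0100]: 00000000  (ones: 0)
  rows 40-47 [x1,x2,x3,x4=0101]: 00000000  (ones: 0)
  rows 48-55 [x1,x2,x3,x4=0110]: 11110000  (ones: 4)
  rows 56-63 [x1,x2,x3,x4=0111]: 00000000  (ones: 0)
  rows 64-71 [x1,x2,x3,x4=1000]: 00000000  (ones: 0)
  rows 72-79 [x1,x2,x3,x4=1001]: 00000000  (ones: 0)
  rows 80-87 [x1,x2,x3,x4=1010]: 00000000  (ones: 0)
  rows 88-95 [x1,x2,x3,x4=1011]: 11110000  (ones: 4)
  rows 96-103 [x1,x2,x3,x4=1100]: 00000000  (ones: 0)
  rows 104-111 [x1,x2,x3,x4=1101]: 00000000  (ones: 0)
  rows 112-119 [x1,x2,x3,x4=1110]: 00000000  (ones: 0)
  rows 120-127 [x1,x2,x3,x4=1111]: 11110000  (ones: 4)
Satisfying assignments = 0+0+4+0+0+0+4+0+0+0+0+4+0+0+0+4 = 16

16


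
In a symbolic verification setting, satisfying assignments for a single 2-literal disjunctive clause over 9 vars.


Step 1: Total=2^9=512
Step 2: Unsat when all 2 false: 2^7=128
Step 3: Sat=512-128=384

384


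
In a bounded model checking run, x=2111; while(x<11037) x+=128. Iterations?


Step 1: x goes from 2111 toward 11037 by 128; the body runs while x<11037, so iterations = ceil((bound-start)/step)
Step 2: Distance=8926
Step 3: ceil(8926/128)=70

70


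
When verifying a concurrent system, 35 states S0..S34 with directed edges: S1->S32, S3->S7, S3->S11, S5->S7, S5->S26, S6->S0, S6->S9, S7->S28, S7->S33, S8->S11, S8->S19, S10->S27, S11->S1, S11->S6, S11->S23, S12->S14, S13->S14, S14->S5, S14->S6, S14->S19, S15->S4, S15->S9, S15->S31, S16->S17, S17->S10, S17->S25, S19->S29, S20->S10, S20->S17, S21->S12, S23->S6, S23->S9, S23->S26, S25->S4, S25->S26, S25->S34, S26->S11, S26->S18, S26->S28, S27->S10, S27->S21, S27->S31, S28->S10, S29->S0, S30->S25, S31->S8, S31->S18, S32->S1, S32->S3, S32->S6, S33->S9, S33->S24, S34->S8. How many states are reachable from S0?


BFS from S0:
  layer 0: {S0}
Reachable set: {S0}
Count = 1

1


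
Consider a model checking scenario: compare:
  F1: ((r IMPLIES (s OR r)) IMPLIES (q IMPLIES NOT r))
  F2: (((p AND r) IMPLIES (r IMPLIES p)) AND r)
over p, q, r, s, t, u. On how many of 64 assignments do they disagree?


F1 = ((r IMPLIES (s OR r)) IMPLIES (q IMPLIES NOT r))
F2 = (((p AND r) IMPLIES (r IMPLIES p)) AND r)
Evaluate both on each of 64 rows (bits = p,q,r,s,t,u):
  row 0 [000000]: F1=1 F2=0 (differ) -> 1
  row 1 [000001]: F1=1 F2=0 (differ) -> 1
  row 2 [000010]: F1=1 F2=0 (differ) -> 1
  row 3 [000011]: F1=1 F2=0 (differ) -> 1
  row 4 [000100]: F1=1 F2=0 (differ) -> 1
  (every remaining row is evaluated the same way; all 64 results are listed next)
Full result column, 8 rows per line (p,q,r fixed per line; s,t,u runs 000..111 left to right):
  rows 0-7 [p,q,r=000]: 11111111  (ones: 8)
  rows 8-15 [p,q,r=001]: 00000000  (ones: 0)
  rows 16-23 [p,q,r=010]: 11111111  (ones: 8)
  rows 24-31 [p,q,r=011]: 11111111  (ones: 8)
  rows 32-39 [p,q,r=100]: 11111111  (ones: 8)
  rows 40-47 [p,q,r=101]: 00000000  (ones: 0)
  rows 48-55 [p,q,r=110]: 11111111  (ones: 8)
  rows 56-63 [p,q,r=111]: 11111111  (ones: 8)
Disagreements = 8+0+8+8+8+0+8+8 = 48

48


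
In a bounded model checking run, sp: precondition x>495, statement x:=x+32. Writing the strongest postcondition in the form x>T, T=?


Formula: sp(P, x:=E) = exists old_x. (x = E[old_x/x]) AND P[old_x/x] (old_x is the value of x before the assignment; eliminate old_x by solving x = E[old_x/x] for old_x)
Step 1: Precondition P: x>495, i.e. old_x > 495
Step 2: Assignment gives x = old_x + 32, so old_x = x - 32
Step 3: Substitute into P: x - 32 > 495
Step 4: Simplify: x > 495+32 = 527

527


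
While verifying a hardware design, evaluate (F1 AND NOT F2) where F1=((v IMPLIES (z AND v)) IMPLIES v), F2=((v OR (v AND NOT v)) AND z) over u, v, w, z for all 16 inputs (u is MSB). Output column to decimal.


F1 = ((v IMPLIES (z AND v)) IMPLIES v)
F2 = ((v OR (v AND NOT v)) AND z)
Counterexample to F1=>F2 is where F1=1 and F2=0.
Evaluate each row (bits = u,v,w,z, MSB first):
  row 0 [0000]: F1=0 F2=0 -> F1&~F2 -> 0
  row 1 [0001]: F1=0 F2=0 -> F1&~F2 -> 0
  row 2 [0010]: F1=0 F2=0 -> F1&~F2 -> 0
  row 3 [0011]: F1=0 F2=0 -> F1&~F2 -> 0
  row 4 [0100]: F1=1 F2=0 -> F1&~F2 -> 1
  row 5 [0101]: F1=1 F2=1 -> F1&~F2 -> 0
  row 6 [0110]: F1=1 F2=0 -> F1&~F2 -> 1
  row 7 [0111]: F1=1 F2=1 -> F1&~F2 -> 0
  row 8 [1000]: F1=0 F2=0 -> F1&~F2 -> 0
  row 9 [1001]: F1=0 F2=0 -> F1&~F2 -> 0
  row 10 [1010]: F1=0 F2=0 -> F1&~F2 -> 0
  row 11 [1011]: F1=0 F2=0 -> F1&~F2 -> 0
  row 12 [1100]: F1=1 F2=0 -> F1&~F2 -> 1
  row 13 [1101]: F1=1 F2=1 -> F1&~F2 -> 0
  row 14 [1110]: F1=1 F2=0 -> F1&~F2 -> 1
  row 15 [1111]: F1=1 F2=1 -> F1&~F2 -> 0
Full result column, 4 rows per line (u,v fixed per line; w,z runs 00..11 left to right):
  rows 0-3 [u,v=00]: 0000  = hex 0
  rows 4-7 [u,v=01]: 1010  = hex A
  rows 8-11 [u,v=10]: 0000  = hex 0
  rows 12-15 [u,v=11]: 1010  = hex A
Counterexample vector (row 0 .. row 15) = 0000101000001010
Output column grouped in 4s = 0000 1010 0000 1010 = 0x0A0A
Convert to decimal digit by digit (value = value*16 + digit):
  0 -> 0
  0*16 + 10 (A) = 10
  10*16 + 0 = 160
  160*16 + 10 (A) = 2570
Decimal = 2570

2570


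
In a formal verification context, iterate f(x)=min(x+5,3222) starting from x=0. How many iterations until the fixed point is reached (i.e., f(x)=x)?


Step 1: x=0, cap=3222, increment=5
Step 2: x grows by 5 each step until capped at 3222; fixed point is x=3222
Step 3: iterations = ceil(3222/5) = 645

645


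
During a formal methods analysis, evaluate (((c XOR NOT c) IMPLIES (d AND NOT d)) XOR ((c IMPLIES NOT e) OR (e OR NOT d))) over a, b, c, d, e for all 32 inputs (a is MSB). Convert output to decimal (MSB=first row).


Formula: (((c XOR NOT c) IMPLIES (d AND NOT d)) XOR ((c IMPLIES NOT e) OR (e OR NOT d))) over a, b, c, d, e (32 rows)
Evaluate each row (bits = a,b,c,d,e, MSB first):
  row 0 [00000]: (((0 XOR NOT 0) IMPLIES (0 AND NOT 0)) XOR ((0 IMPLIES NOT 0) OR (0 OR NOT 0))) -> 1
  row 1 [00001]: (((0 XOR NOT 0) IMPLIES (0 AND NOT 0)) XOR ((0 IMPLIES NOT 1) OR (1 OR NOT 0))) -> 1
  row 2 [00010]: (((0 XOR NOT 0) IMPLIES (1 AND NOT 1)) XOR ((0 IMPLIES NOT 0) OR (0 OR NOT 1))) -> 1
  row 3 [00011]: (((0 XOR NOT 0) IMPLIES (1 AND NOT 1)) XOR ((0 IMPLIES NOT 1) OR (1 OR NOT 1))) -> 1
  row 4 [00100]: (((1 XOR NOT 1) IMPLIES (0 AND NOT 0)) XOR ((1 IMPLIES NOT 0) OR (0 OR NOT 0))) -> 1
  row 5 [00101]: (((1 XOR NOT 1) IMPLIES (0 AND NOT 0)) XOR ((1 IMPLIES NOT 1) OR (1 OR NOT 0))) -> 1
  row 6 [00110]: (((1 XOR NOT 1) IMPLIES (1 AND NOT 1)) XOR ((1 IMPLIES NOT 0) OR (0 OR NOT 1))) -> 1
  row 7 [00111]: (((1 XOR NOT 1) IMPLIES (1 AND NOT 1)) XOR ((1 IMPLIES NOT 1) OR (1 OR NOT 1))) -> 1
  row 8 [01000]: (((0 XOR NOT 0) IMPLIES (0 AND NOT 0)) XOR ((0 IMPLIES NOT 0) OR (0 OR NOT 0))) -> 1
  row 9 [01001]: (((0 XOR NOT 0) IMPLIES (0 AND NOT 0)) XOR ((0 IMPLIES NOT 1) OR (1 OR NOT 0))) -> 1
  row 10 [01010]: (((0 XOR NOT 0) IMPLIES (1 AND NOT 1)) XOR ((0 IMPLIES NOT 0) OR (0 OR NOT 1))) -> 1
  row 11 [01011]: (((0 XOR NOT 0) IMPLIES (1 AND NOT 1)) XOR ((0 IMPLIES NOT 1) OR (1 OR NOT 1))) -> 1
  row 12 [01100]: (((1 XOR NOT 1) IMPLIES (0 AND NOT 0)) XOR ((1 IMPLIES NOT 0) OR (0 OR NOT 0))) -> 1
  row 13 [01101]: (((1 XOR NOT 1) IMPLIES (0 AND NOT 0)) XOR ((1 IMPLIES NOT 1) OR (1 OR NOT 0))) -> 1
  row 14 [01110]: (((1 XOR NOT 1) IMPLIES (1 AND NOT 1)) XOR ((1 IMPLIES NOT 0) OR (0 OR NOT 1))) -> 1
  row 15 [01111]: (((1 XOR NOT 1) IMPLIES (1 AND NOT 1)) XOR ((1 IMPLIES NOT 1) OR (1 OR NOT 1))) -> 1
  row 16 [10000]: (((0 XOR NOT 0) IMPLIES (0 AND NOT 0)) XOR ((0 IMPLIES NOT 0) OR (0 OR NOT 0))) -> 1
  row 17 [10001]: (((0 XOR NOT 0) IMPLIES (0 AND NOT 0)) XOR ((0 IMPLIES NOT 1) OR (1 OR NOT 0))) -> 1
  row 18 [10010]: (((0 XOR NOT 0) IMPLIES (1 AND NOT 1)) XOR ((0 IMPLIES NOT 0) OR (0 OR NOT 1))) -> 1
  row 19 [10011]: (((0 XOR NOT 0) IMPLIES (1 AND NOT 1)) XOR ((0 IMPLIES NOT 1) OR (1 OR NOT 1))) -> 1
  row 20 [10100]: (((1 XOR NOT 1) IMPLIES (0 AND NOT 0)) XOR ((1 IMPLIES NOT 0) OR (0 OR NOT 0))) -> 1
  row 21 [10101]: (((1 XOR NOT 1) IMPLIES (0 AND NOT 0)) XOR ((1 IMPLIES NOT 1) OR (1 OR NOT 0))) -> 1
  row 22 [10110]: (((1 XOR NOT 1) IMPLIES (1 AND NOT 1)) XOR ((1 IMPLIES NOT 0) OR (0 OR NOT 1))) -> 1
  row 23 [10111]: (((1 XOR NOT 1) IMPLIES (1 AND NOT 1)) XOR ((1 IMPLIES NOT 1) OR (1 OR NOT 1))) -> 1
  row 24 [11000]: (((0 XOR NOT 0) IMPLIES (0 AND NOT 0)) XOR ((0 IMPLIES NOT 0) OR (0 OR NOT 0))) -> 1
  row 25 [11001]: (((0 XOR NOT 0) IMPLIES (0 AND NOT 0)) XOR ((0 IMPLIES NOT 1) OR (1 OR NOT 0))) -> 1
  row 26 [11010]: (((0 XOR NOT 0) IMPLIES (1 AND NOT 1)) XOR ((0 IMPLIES NOT 0) OR (0 OR NOT 1))) -> 1
  row 27 [11011]: (((0 XOR NOT 0) IMPLIES (1 AND NOT 1)) XOR ((0 IMPLIES NOT 1) OR (1 OR NOT 1))) -> 1
  row 28 [11100]: (((1 XOR NOT 1) IMPLIES (0 AND NOT 0)) XOR ((1 IMPLIES NOT 0) OR (0 OR NOT 0))) -> 1
  row 29 [11101]: (((1 XOR NOT 1) IMPLIES (0 AND NOT 0)) XOR ((1 IMPLIES NOT 1) OR (1 OR NOT 0))) -> 1
  row 30 [11110]: (((1 XOR NOT 1) IMPLIES (1 AND NOT 1)) XOR ((1 IMPLIES NOT 0) OR (0 OR NOT 1))) -> 1
  row 31 [11111]: (((1 XOR NOT 1) IMPLIES (1 AND NOT 1)) XOR ((1 IMPLIES NOT 1) OR (1 OR NOT 1))) -> 1
Full result column, 4 rows per line (a,b,c fixed per line; d,e runs 00..11 left to right):
  rows 0-3 [a,b,c=000]: 1111  = hex F
  rows 4-7 [a,b,c=001]: 1111  = hex F
  rows 8-11 [a,b,c=010]: 1111  = hex F
  rows 12-15 [a,b,c=011]: 1111  = hex F
  rows 16-19 [a,b,c=100]: 1111  = hex F
  rows 20-23 [a,b,c=101]: 1111  = hex F
  rows 24-27 [a,b,c=110]: 1111  = hex F
  rows 28-31 [a,b,c=111]: 1111  = hex F
Output column (row 0 .. row 31) = 11111111111111111111111111111111
Output column grouped in 4s = 1111 1111 1111 1111 1111 1111 1111 1111 = 0xFFFFFFFF
Convert to decimal digit by digit (value = value*16 + digit):
  F -> 15
  15*16 + 15 (F) = 255
  255*16 + 15 (F) = 4095
  4095*16 + 15 (F) = 65535
  65535*16 + 15 (F) = 1048575
  1048575*16 + 15 (F) = 16777215
  16777215*16 + 15 (F) = 268435455
  268435455*16 + 15 (F) = 4294967295
Decimal = 4294967295

4294967295


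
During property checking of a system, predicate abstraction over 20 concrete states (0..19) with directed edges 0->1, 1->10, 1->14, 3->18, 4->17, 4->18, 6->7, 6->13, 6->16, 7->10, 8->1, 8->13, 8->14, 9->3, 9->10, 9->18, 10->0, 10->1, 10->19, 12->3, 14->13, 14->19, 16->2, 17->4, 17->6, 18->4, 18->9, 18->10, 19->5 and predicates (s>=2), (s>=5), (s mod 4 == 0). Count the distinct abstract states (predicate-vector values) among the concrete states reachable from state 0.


BFS from 0:
Concrete reachable: {0, 1, 5, 10, 13, 14, 19}
Abstract via predicates (s>=2), (s>=5), (s mod 4 == 0):
  (0,0,0) <- {1}
  (0,0,1) <- {0}
  (1,1,0) <- {5, 10, 13, 14, 19}
Distinct abstract states = 3

3


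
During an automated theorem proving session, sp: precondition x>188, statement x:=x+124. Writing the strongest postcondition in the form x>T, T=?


Formula: sp(P, x:=E) = exists old_x. (x = E[old_x/x]) AND P[old_x/x] (old_x is the value of x before the assignment; eliminate old_x by solving x = E[old_x/x] for old_x)
Step 1: Precondition P: x>188, i.e. old_x > 188
Step 2: Assignment gives x = old_x + 124, so old_x = x - 124
Step 3: Substitute into P: x - 124 > 188
Step 4: Simplify: x > 188+124 = 312

312


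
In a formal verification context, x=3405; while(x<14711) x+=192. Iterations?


Step 1: x goes from 3405 toward 14711 by 192; the body runs while x<14711, so iterations = ceil((bound-start)/step)
Step 2: Distance=11306
Step 3: ceil(11306/192)=59

59


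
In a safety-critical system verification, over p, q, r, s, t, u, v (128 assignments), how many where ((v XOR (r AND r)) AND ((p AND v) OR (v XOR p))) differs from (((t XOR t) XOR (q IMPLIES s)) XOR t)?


F1 = ((v XOR (r AND r)) AND ((p AND v) OR (v XOR p)))
F2 = (((t XOR t) XOR (q IMPLIES s)) XOR t)
Evaluate both on each of 128 rows (bits = p,q,r,s,t,u,v):
  row 0 [0000000]: F1=0 F2=1 (differ) -> 1
  row 1 [0000001]: F1=1 F2=1 -> 0
  row 2 [0000010]: F1=0 F2=1 (differ) -> 1
  row 3 [0000011]: F1=1 F2=1 -> 0
  row 4 [0000100]: F1=0 F2=0 -> 0
  (every remaining row is evaluated the same way; all 128 results are listed next)
Full result column, 8 rows per line (p,q,r,s fixed per line; t,u,v runs 000..111 left to right):
  rows 0-7 [p,q,r,s=0000]: 10100101  (ones: 4)
  rows 8-15 [p,q,r,s=0001]: 10100101  (ones: 4)
  rows 16-23 [p,q,r,s=0010]: 11110000  (ones: 4)
  rows 24-31 [p,q,r,s=0011]: 11110000  (ones: 4)
  rows 32-39 [p,q,r,s=0100]: 01011010  (ones: 4)
  rows 40-47 [p,q,r,s=0101]: 10100101  (ones: 4)
  rows 48-55 [p,q,r,s=0110]: 00001111  (ones: 4)
  rows 56-63 [p,q,r,s=0111]: 11110000  (ones: 4)
  rows 64-71 [p,q,r,s=1000]: 10100101  (ones: 4)
  rows 72-79 [p,q,r,s=1001]: 10100101  (ones: 4)
  rows 80-87 [p,q,r,s=1010]: 01011010  (ones: 4)
  rows 88-95 [p,q,r,s=1011]: 01011010  (ones: 4)
  rows 96-103 [p,q,r,s=1100]: 01011010  (ones: 4)
  rows 104-111 [p,q,r,s=1101]: 10100101  (ones: 4)
  rows 112-119 [p,q,r,s=1110]: 10100101  (ones: 4)
  rows 120-127 [p,q,r,s=1111]: 01011010  (ones: 4)
Disagreements = 4+4+4+4+4+4+4+4+4+4+4+4+4+4+4+4 = 64

64


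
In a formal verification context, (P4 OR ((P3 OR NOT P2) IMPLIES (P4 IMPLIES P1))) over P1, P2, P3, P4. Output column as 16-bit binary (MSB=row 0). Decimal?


Formula: (P4 OR ((P3 OR NOT P2) IMPLIES (P4 IMPLIES P1))) over P1, P2, P3, P4 (16 rows)
Evaluate each row (bits = P1,P2,P3,P4, MSB first):
  row 0 [0000]: (0 OR ((0 OR NOT 0) IMPLIES (0 IMPLIES 0))) -> 1
  row 1 [0001]: (1 OR ((0 OR NOT 0) IMPLIES (1 IMPLIES 0))) -> 1
  row 2 [0010]: (0 OR ((1 OR NOT 0) IMPLIES (0 IMPLIES 0))) -> 1
  row 3 [0011]: (1 OR ((1 OR NOT 0) IMPLIES (1 IMPLIES 0))) -> 1
  row 4 [0100]: (0 OR ((0 OR NOT 1) IMPLIES (0 IMPLIES 0))) -> 1
  row 5 [0101]: (1 OR ((0 OR NOT 1) IMPLIES (1 IMPLIES 0))) -> 1
  row 6 [0110]: (0 OR ((1 OR NOT 1) IMPLIES (0 IMPLIES 0))) -> 1
  row 7 [0111]: (1 OR ((1 OR NOT 1) IMPLIES (1 IMPLIES 0))) -> 1
  row 8 [1000]: (0 OR ((0 OR NOT 0) IMPLIES (0 IMPLIES 1))) -> 1
  row 9 [1001]: (1 OR ((0 OR NOT 0) IMPLIES (1 IMPLIES 1))) -> 1
  row 10 [1010]: (0 OR ((1 OR NOT 0) IMPLIES (0 IMPLIES 1))) -> 1
  row 11 [1011]: (1 OR ((1 OR NOT 0) IMPLIES (1 IMPLIES 1))) -> 1
  row 12 [1100]: (0 OR ((0 OR NOT 1) IMPLIES (0 IMPLIES 1))) -> 1
  row 13 [1101]: (1 OR ((0 OR NOT 1) IMPLIES (1 IMPLIES 1))) -> 1
  row 14 [1110]: (0 OR ((1 OR NOT 1) IMPLIES (0 IMPLIES 1))) -> 1
  row 15 [1111]: (1 OR ((1 OR NOT 1) IMPLIES (1 IMPLIES 1))) -> 1
Full result column, 4 rows per line (P1,P2 fixed per line; P3,P4 runs 00..11 left to right):
  rows 0-3 [P1,P2=00]: 1111  = hex F
  rows 4-7 [P1,P2=01]: 1111  = hex F
  rows 8-11 [P1,P2=10]: 1111  = hex F
  rows 12-15 [P1,P2=11]: 1111  = hex F
Output column (row 0 .. row 15) = 1111111111111111
Output column grouped in 4s = 1111 1111 1111 1111 = 0xFFFF
Convert to decimal digit by digit (value = value*16 + digit):
  F -> 15
  15*16 + 15 (F) = 255
  255*16 + 15 (F) = 4095
  4095*16 + 15 (F) = 65535
Decimal = 65535

65535
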